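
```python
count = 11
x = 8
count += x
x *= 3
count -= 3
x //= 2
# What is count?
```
Trace:
  count=11
  count=11, x=8
  count=19, x=8
  count=19, x=24
  count=16, x=24
  count=16, x=12

Final answer: 16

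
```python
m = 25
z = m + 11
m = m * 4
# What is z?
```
Trace:
  m=25
  m=25, z=36
  m=100, z=36

Final answer: 36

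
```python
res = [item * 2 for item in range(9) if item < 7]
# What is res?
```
Trace:
  item=0
  item=1
  item=2
  item=3
  item=4
  item=5
  item=6
  item=7
  item=8
  res=[0, 2, 4, 6, 8, 10, 12]

Final answer: [0, 2, 4, 6, 8, 10, 12]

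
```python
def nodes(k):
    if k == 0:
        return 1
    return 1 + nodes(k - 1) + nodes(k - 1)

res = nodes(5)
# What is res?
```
Call trace (a repeated sub-call is expanded the first time; later identical calls just restate its return value):
nodes(k=5)
  nodes(k=4)
    nodes(k=3)
      nodes(k=2)
        nodes(k=1)
          nodes(k=0)
          -> return 1
          nodes(k=0)
          -> return 1
        -> return 3
        nodes(k=1) -> return 3  (same call as traced above)
      -> return 7
      nodes(k=2) -> return 7  (same call as traced above)
    -> return 15
    nodes(k=3) -> return 15  (same call as traced above)
  -> return 31
  nodes(k=4) -> return 31  (same call as traced above)
-> return 63

Final answer: 63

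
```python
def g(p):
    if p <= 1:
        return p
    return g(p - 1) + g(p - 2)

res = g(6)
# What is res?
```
Call trace (a repeated sub-call is expanded the first time; later identical calls just restate its return value):
g(p=6)
  g(p=5)
    g(p=4)
      g(p=3)
        g(p=2)
          g(p=1)
          -> return 1
          g(p=0)
          -> return 0
        -> return 1
        g(p=1)
        -> return 1
      -> return 2
      g(p=2) -> return 1  (same call as traced above)
    -> return 3
    g(p=3) -> return 2  (same call as traced above)
  -> return 5
  g(p=4) -> return 3  (same call as traced above)
-> return 8

Final answer: 8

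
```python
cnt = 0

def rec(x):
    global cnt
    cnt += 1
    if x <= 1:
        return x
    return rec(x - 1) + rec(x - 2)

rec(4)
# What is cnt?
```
Call trace (a repeated sub-call is expanded the first time; later identical calls just restate its return value):
rec(x=4)
  rec(x=3)
    rec(x=2)
      rec(x=1)
      -> return 1
      rec(x=0)
      -> return 0
    -> return 1
    rec(x=1)
    -> return 1
  -> return 2
  rec(x=2) -> return 1  (same call as traced above)
-> return 3

cnt is incremented once per call, so count the calls in each subtree. Let C(x) = number of calls made by rec(x).
C(0) = C(1) = 1 (base case, no recursion); C(x) = 1 + C(x - 1) + C(x - 2) otherwise.
C(2) = 1 + C(1) + C(0) = 1 + 1 + 1 = 3
C(3) = 1 + C(2) + C(1) = 1 + 3 + 1 = 5
C(4) = 1 + C(3) + C(2) = 1 + 5 + 3 = 9
cnt = C(4) = 9

Final answer: 9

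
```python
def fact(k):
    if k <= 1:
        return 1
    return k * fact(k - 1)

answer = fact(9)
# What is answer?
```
Call trace:
fact(k=9)
  fact(k=8)
    fact(k=7)
      fact(k=6)
        fact(k=5)
          fact(k=4)
            fact(k=3)
              fact(k=2)
                fact(k=1)
                -> return 1
              -> return 2
            -> return 6
          -> return 24
        -> return 120
      -> return 720
    -> return 5040
  -> return 40320
-> return 362880

Final answer: 362880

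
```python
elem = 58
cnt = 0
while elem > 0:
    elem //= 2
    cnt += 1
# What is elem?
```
Trace:
  elem=58
  elem=58, cnt=0
  elem=29, cnt=1
  elem=14, cnt=2
  elem=7, cnt=3
  elem=3, cnt=4
  elem=1, cnt=5
  elem=0, cnt=6

Final answer: 0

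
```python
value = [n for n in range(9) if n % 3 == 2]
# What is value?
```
Trace:
  n=0
  n=1
  n=2
  n=3
  n=4
  n=5
  n=6
  n=7
  n=8
  value=[2, 5, 8]

Final answer: [2, 5, 8]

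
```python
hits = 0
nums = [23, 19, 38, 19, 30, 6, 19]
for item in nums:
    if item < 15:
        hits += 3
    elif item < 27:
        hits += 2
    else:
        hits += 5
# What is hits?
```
Trace:
  hits=0
  hits=2, item=23
  hits=4, item=19
  hits=9, item=38
  hits=11, item=19
  hits=16, item=30
  hits=19, item=6
  hits=21, item=19

Final answer: 21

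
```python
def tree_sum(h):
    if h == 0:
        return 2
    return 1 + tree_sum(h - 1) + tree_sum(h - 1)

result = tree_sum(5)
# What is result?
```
Call trace (a repeated sub-call is expanded the first time; later identical calls just restate its return value):
tree_sum(h=5)
  tree_sum(h=4)
    tree_sum(h=3)
      tree_sum(h=2)
        tree_sum(h=1)
          tree_sum(h=0)
          -> return 2
          tree_sum(h=0)
          -> return 2
        -> return 5
        tree_sum(h=1) -> return 5  (same call as traced above)
      -> return 11
      tree_sum(h=2) -> return 11  (same call as traced above)
    -> return 23
    tree_sum(h=3) -> return 23  (same call as traced above)
  -> return 47
  tree_sum(h=4) -> return 47  (same call as traced above)
-> return 95

Final answer: 95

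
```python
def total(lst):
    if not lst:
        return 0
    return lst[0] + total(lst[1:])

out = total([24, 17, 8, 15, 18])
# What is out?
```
Call trace:
total(lst=[24, 17, 8, 15, 18])
  total(lst=[17, 8, 15, 18])
    total(lst=[8, 15, 18])
      total(lst=[15, 18])
        total(lst=[18])
          total(lst=[])
          -> return 0
        -> return 18
      -> return 33
    -> return 41
  -> return 58
-> return 82

Final answer: 82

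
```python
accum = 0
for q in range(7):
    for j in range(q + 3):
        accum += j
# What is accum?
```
Trace:
  accum=0
  accum=0, q=0, j=0
  accum=1, q=0, j=1
  accum=3, q=0, j=2
  accum=3, q=1, j=0
  accum=4, q=1, j=1
  accum=6, q=1, j=2
  accum=9, q=1, j=3
  accum=9, q=2, j=0
  accum=10, q=2, j=1
  accum=12, q=2, j=2
  accum=15, q=2, j=3
  accum=19, q=2, j=4
  accum=19, q=3, j=0
  accum=20, q=3, j=1
  accum=22, q=3, j=2
  accum=25, q=3, j=3
  accum=29, q=3, j=4
  accum=34, q=3, j=5
  accum=34, q=4, j=0
  accum=35, q=4, j=1
  accum=37, q=4, j=2
  accum=40, q=4, j=3
  accum=44, q=4, j=4
  accum=49, q=4, j=5
  accum=55, q=4, j=6
  accum=55, q=5, j=0
  accum=56, q=5, j=1
  accum=58, q=5, j=2
  accum=61, q=5, j=3
  accum=65, q=5, j=4
  accum=70, q=5, j=5
  accum=76, q=5, j=6
  accum=83, q=5, j=7
  accum=83, q=6, j=0
  accum=84, q=6, j=1
  accum=86, q=6, j=2
  accum=89, q=6, j=3
  accum=93, q=6, j=4
  accum=98, q=6, j=5
  accum=104, q=6, j=6
  accum=111, q=6, j=7
  accum=119, q=6, j=8

Final answer: 119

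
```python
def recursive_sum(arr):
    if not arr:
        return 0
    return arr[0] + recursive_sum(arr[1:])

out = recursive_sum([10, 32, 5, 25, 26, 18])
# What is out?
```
Call trace:
recursive_sum(arr=[10, 32, 5, 25, 26, 18])
  recursive_sum(arr=[32, 5, 25, 26, 18])
    recursive_sum(arr=[5, 25, 26, 18])
      recursive_sum(arr=[25, 26, 18])
        recursive_sum(arr=[26, 18])
          recursive_sum(arr=[18])
            recursive_sum(arr=[])
            -> return 0
          -> return 18
        -> return 44
      -> return 69
    -> return 74
  -> return 106
-> return 116

Final answer: 116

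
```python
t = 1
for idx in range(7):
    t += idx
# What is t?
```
Trace:
  t=1
  t=1, idx=0
  t=2, idx=1
  t=4, idx=2
  t=7, idx=3
  t=11, idx=4
  t=16, idx=5
  t=22, idx=6

Final answer: 22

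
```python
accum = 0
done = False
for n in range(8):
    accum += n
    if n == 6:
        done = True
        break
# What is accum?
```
Trace:
  accum=0
  accum=0, done=False
  accum=0, done=False, n=0
  accum=1, done=False, n=1
  accum=3, done=False, n=2
  accum=6, done=False, n=3
  accum=10, done=False, n=4
  accum=15, done=False, n=5
  accum=21, done=True, n=6

Final answer: 21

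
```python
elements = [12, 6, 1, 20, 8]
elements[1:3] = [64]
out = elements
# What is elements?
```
Trace:
  elements=[12, 6, 1, 20, 8]
  elements=[12, 64, 20, 8]
  elements=[12, 64, 20, 8], out=[12, 64, 20, 8]

Final answer: [12, 64, 20, 8]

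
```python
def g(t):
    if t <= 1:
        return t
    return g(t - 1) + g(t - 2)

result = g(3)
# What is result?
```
Call trace:
g(t=3)
  g(t=2)
    g(t=1)
    -> return 1
    g(t=0)
    -> return 0
  -> return 1
  g(t=1)
  -> return 1
-> return 2

Final answer: 2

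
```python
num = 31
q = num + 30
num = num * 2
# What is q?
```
Trace:
  num=31
  num=31, q=61
  num=62, q=61

Final answer: 61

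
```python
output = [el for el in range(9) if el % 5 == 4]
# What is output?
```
Trace:
  el=0
  el=1
  el=2
  el=3
  el=4
  el=5
  el=6
  el=7
  el=8
  output=[4]

Final answer: [4]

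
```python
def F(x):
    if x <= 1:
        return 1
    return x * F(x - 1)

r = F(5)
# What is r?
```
Call trace:
F(x=5)
  F(x=4)
    F(x=3)
      F(x=2)
        F(x=1)
        -> return 1
      -> return 2
    -> return 6
  -> return 24
-> return 120

Final answer: 120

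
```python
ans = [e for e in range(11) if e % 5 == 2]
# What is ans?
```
Trace:
  e=0
  e=1
  e=2
  e=3
  e=4
  e=5
  e=6
  e=7
  e=8
  e=9
  e=10
  ans=[2, 7]

Final answer: [2, 7]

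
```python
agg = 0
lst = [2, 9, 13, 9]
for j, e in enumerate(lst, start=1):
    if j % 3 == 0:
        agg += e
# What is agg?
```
Trace:
  agg=0
  agg=0, j=1, e=2
  agg=0, j=2, e=9
  agg=13, j=3, e=13
  agg=13, j=4, e=9

Final answer: 13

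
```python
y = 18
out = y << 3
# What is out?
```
Trace:
  y=18
  y=18, out=144

Final answer: 144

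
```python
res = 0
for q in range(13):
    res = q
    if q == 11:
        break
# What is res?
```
Trace:
  res=0
  res=0, q=0
  res=1, q=1
  res=2, q=2
  res=3, q=3
  res=4, q=4
  res=5, q=5
  res=6, q=6
  res=7, q=7
  res=8, q=8
  res=9, q=9
  res=10, q=10
  res=11, q=11

Final answer: 11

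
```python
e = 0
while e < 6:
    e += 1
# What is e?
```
Trace:
  e=0
  e=1
  e=2
  e=3
  e=4
  e=5
  e=6

Final answer: 6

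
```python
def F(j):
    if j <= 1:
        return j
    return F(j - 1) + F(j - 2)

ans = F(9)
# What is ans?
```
Call trace (a repeated sub-call is expanded the first time; later identical calls just restate its return value):
F(j=9)
  F(j=8)
    F(j=7)
      F(j=6)
        F(j=5)
          F(j=4)
            F(j=3)
              F(j=2)
                F(j=1)
                -> return 1
                F(j=0)
                -> return 0
              -> return 1
              F(j=1)
              -> return 1
            -> return 2
            F(j=2) -> return 1  (same call as traced above)
          -> return 3
          F(j=3) -> return 2  (same call as traced above)
        -> return 5
        F(j=4) -> return 3  (same call as traced above)
      -> return 8
      F(j=5) -> return 5  (same call as traced above)
    -> return 13
    F(j=6) -> return 8  (same call as traced above)
  -> return 21
  F(j=7) -> return 13  (same call as traced above)
-> return 34

Final answer: 34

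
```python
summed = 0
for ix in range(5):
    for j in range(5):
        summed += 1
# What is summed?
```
Trace:
  summed=0
  summed=1, ix=0, j=0
  summed=2, ix=0, j=1
  summed=3, ix=0, j=2
  summed=4, ix=0, j=3
  summed=5, ix=0, j=4
  summed=6, ix=1, j=0
  summed=7, ix=1, j=1
  summed=8, ix=1, j=2
  summed=9, ix=1, j=3
  summed=10, ix=1, j=4
  summed=11, ix=2, j=0
  summed=12, ix=2, j=1
  summed=13, ix=2, j=2
  summed=14, ix=2, j=3
  summed=15, ix=2, j=4
  summed=16, ix=3, j=0
  summed=17, ix=3, j=1
  summed=18, ix=3, j=2
  summed=19, ix=3, j=3
  summed=20, ix=3, j=4
  summed=21, ix=4, j=0
  summed=22, ix=4, j=1
  summed=23, ix=4, j=2
  summed=24, ix=4, j=3
  summed=25, ix=4, j=4

Final answer: 25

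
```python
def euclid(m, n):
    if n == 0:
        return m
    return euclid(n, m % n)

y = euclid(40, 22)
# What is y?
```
Call trace:
euclid(m=40, n=22)
  euclid(m=22, n=18)
    euclid(m=18, n=4)
      euclid(m=4, n=2)
        euclid(m=2, n=0)
        -> return 2
      -> return 2
    -> return 2
  -> return 2
-> return 2

Final answer: 2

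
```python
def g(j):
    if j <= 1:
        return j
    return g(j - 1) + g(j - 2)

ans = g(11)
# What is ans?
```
Call trace (a repeated sub-call is expanded the first time; later identical calls just restate its return value):
g(j=11)
  g(j=10)
    g(j=9)
      g(j=8)
        g(j=7)
          g(j=6)
            g(j=5)
              g(j=4)
                g(j=3)
                  g(j=2)
                    g(j=1)
                    -> return 1
                    g(j=0)
                    -> return 0
                  -> return 1
                  g(j=1)
                  -> return 1
                -> return 2
                g(j=2) -> return 1  (same call as traced above)
              -> return 3
              g(j=3) -> return 2  (same call as traced above)
            -> return 5
            g(j=4) -> return 3  (same call as traced above)
          -> return 8
          g(j=5) -> return 5  (same call as traced above)
        -> return 13
        g(j=6) -> return 8  (same call as traced above)
      -> return 21
      g(j=7) -> return 13  (same call as traced above)
    -> return 34
    g(j=8) -> return 21  (same call as traced above)
  -> return 55
  g(j=9) -> return 34  (same call as traced above)
-> return 89

Final answer: 89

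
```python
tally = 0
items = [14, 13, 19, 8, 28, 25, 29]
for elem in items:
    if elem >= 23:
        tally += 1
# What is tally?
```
Trace:
  tally=0
  tally=0, elem=14
  tally=0, elem=13
  tally=0, elem=19
  tally=0, elem=8
  tally=1, elem=28
  tally=2, elem=25
  tally=3, elem=29

Final answer: 3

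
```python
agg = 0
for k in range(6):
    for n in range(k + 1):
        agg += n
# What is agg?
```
Trace:
  agg=0
  agg=0, k=0, n=0
  agg=0, k=1, n=0
  agg=1, k=1, n=1
  agg=1, k=2, n=0
  agg=2, k=2, n=1
  agg=4, k=2, n=2
  agg=4, k=3, n=0
  agg=5, k=3, n=1
  agg=7, k=3, n=2
  agg=10, k=3, n=3
  agg=10, k=4, n=0
  agg=11, k=4, n=1
  agg=13, k=4, n=2
  agg=16, k=4, n=3
  agg=20, k=4, n=4
  agg=20, k=5, n=0
  agg=21, k=5, n=1
  agg=23, k=5, n=2
  agg=26, k=5, n=3
  agg=30, k=5, n=4
  agg=35, k=5, n=5

Final answer: 35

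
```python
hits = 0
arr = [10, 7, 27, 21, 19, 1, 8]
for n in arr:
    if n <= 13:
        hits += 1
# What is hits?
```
Trace:
  hits=0
  hits=1, n=10
  hits=2, n=7
  hits=2, n=27
  hits=2, n=21
  hits=2, n=19
  hits=3, n=1
  hits=4, n=8

Final answer: 4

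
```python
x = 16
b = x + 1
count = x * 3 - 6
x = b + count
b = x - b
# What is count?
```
Trace:
  x=16
  x=16, b=17
  x=16, b=17, count=42
  x=59, b=17, count=42
  x=59, b=42, count=42

Final answer: 42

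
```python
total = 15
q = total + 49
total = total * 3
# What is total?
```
Trace:
  total=15
  total=15, q=64
  total=45, q=64

Final answer: 45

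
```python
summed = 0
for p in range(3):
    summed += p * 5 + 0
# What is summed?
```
Trace:
  summed=0
  summed=0, p=0
  summed=5, p=1
  summed=15, p=2

Final answer: 15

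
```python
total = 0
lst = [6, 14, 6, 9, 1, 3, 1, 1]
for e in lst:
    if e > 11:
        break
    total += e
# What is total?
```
Trace:
  total=0
  total=6, e=6
  total=6, e=14

Final answer: 6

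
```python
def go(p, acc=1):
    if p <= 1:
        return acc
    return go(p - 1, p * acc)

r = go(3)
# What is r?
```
Call trace:
go(p=3, acc=1)
  go(p=2, acc=3)
    go(p=1, acc=6)
    -> return 6
  -> return 6
-> return 6

Final answer: 6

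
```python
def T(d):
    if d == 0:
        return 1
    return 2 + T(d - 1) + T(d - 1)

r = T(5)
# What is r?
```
Call trace (a repeated sub-call is expanded the first time; later identical calls just restate its return value):
T(d=5)
  T(d=4)
    T(d=3)
      T(d=2)
        T(d=1)
          T(d=0)
          -> return 1
          T(d=0)
          -> return 1
        -> return 4
        T(d=1) -> return 4  (same call as traced above)
      -> return 10
      T(d=2) -> return 10  (same call as traced above)
    -> return 22
    T(d=3) -> return 22  (same call as traced above)
  -> return 46
  T(d=4) -> return 46  (same call as traced above)
-> return 94

Final answer: 94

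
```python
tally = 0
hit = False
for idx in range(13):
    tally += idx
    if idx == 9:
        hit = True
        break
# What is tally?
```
Trace:
  tally=0
  tally=0, hit=False
  tally=0, hit=False, idx=0
  tally=1, hit=False, idx=1
  tally=3, hit=False, idx=2
  tally=6, hit=False, idx=3
  tally=10, hit=False, idx=4
  tally=15, hit=False, idx=5
  tally=21, hit=False, idx=6
  tally=28, hit=False, idx=7
  tally=36, hit=False, idx=8
  tally=45, hit=True, idx=9

Final answer: 45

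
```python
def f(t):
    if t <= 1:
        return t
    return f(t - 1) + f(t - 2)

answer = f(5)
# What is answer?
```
Call trace (a repeated sub-call is expanded the first time; later identical calls just restate its return value):
f(t=5)
  f(t=4)
    f(t=3)
      f(t=2)
        f(t=1)
        -> return 1
        f(t=0)
        -> return 0
      -> return 1
      f(t=1)
      -> return 1
    -> return 2
    f(t=2) -> return 1  (same call as traced above)
  -> return 3
  f(t=3) -> return 2  (same call as traced above)
-> return 5

Final answer: 5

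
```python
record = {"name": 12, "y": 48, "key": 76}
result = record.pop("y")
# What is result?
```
Trace:
  record={'name': 12, 'y': 48, 'key': 76}
  record={'name': 12, 'key': 76}, result=48

Final answer: 48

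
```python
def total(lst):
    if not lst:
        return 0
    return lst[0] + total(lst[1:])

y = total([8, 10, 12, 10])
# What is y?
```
Call trace:
total(lst=[8, 10, 12, 10])
  total(lst=[10, 12, 10])
    total(lst=[12, 10])
      total(lst=[10])
        total(lst=[])
        -> return 0
      -> return 10
    -> return 22
  -> return 32
-> return 40

Final answer: 40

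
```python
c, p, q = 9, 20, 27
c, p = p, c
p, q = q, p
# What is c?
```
Trace:
  c=9, p=20, q=27
  c=20, p=9, q=27
  c=20, p=27, q=9

Final answer: 20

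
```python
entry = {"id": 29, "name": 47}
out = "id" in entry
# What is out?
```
Trace:
  entry={'id': 29, 'name': 47}
  entry={'id': 29, 'name': 47}, out=True

Final answer: True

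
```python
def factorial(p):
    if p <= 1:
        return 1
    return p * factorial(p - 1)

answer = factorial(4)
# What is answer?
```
Call trace:
factorial(p=4)
  factorial(p=3)
    factorial(p=2)
      factorial(p=1)
      -> return 1
    -> return 2
  -> return 6
-> return 24

Final answer: 24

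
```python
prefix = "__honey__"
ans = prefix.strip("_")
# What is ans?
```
Trace:
  prefix='__honey__'
  prefix='__honey__', ans='honey'

Final answer: 'honey'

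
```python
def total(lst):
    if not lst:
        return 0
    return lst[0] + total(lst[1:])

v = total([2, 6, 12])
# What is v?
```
Call trace:
total(lst=[2, 6, 12])
  total(lst=[6, 12])
    total(lst=[12])
      total(lst=[])
      -> return 0
    -> return 12
  -> return 18
-> return 20

Final answer: 20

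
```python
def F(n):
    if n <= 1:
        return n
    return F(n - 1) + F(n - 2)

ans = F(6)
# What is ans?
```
Call trace (a repeated sub-call is expanded the first time; later identical calls just restate its return value):
F(n=6)
  F(n=5)
    F(n=4)
      F(n=3)
        F(n=2)
          F(n=1)
          -> return 1
          F(n=0)
          -> return 0
        -> return 1
        F(n=1)
        -> return 1
      -> return 2
      F(n=2) -> return 1  (same call as traced above)
    -> return 3
    F(n=3) -> return 2  (same call as traced above)
  -> return 5
  F(n=4) -> return 3  (same call as traced above)
-> return 8

Final answer: 8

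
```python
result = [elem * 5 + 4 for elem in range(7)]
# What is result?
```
Trace:
  elem=0
  elem=1
  elem=2
  elem=3
  elem=4
  elem=5
  elem=6
  result=[4, 9, 14, 19, 24, 29, 34]

Final answer: [4, 9, 14, 19, 24, 29, 34]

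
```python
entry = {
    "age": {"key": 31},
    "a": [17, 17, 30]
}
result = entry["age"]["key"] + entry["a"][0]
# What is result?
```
Trace:
  entry={'age': {'key': 31}, 'a': [17, 17, 30]}
  entry={'age': {'key': 31}, 'a': [17, 17, 30]}, result=48

Final answer: 48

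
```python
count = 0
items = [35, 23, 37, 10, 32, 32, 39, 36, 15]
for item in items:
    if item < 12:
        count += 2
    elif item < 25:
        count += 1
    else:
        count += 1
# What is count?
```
Trace:
  count=0
  count=1, item=35
  count=2, item=23
  count=3, item=37
  count=5, item=10
  count=6, item=32
  count=7, item=32
  count=8, item=39
  count=9, item=36
  count=10, item=15

Final answer: 10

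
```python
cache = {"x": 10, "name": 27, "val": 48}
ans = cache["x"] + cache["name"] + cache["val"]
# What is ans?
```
Trace:
  cache={'x': 10, 'name': 27, 'val': 48}
  cache={'x': 10, 'name': 27, 'val': 48}, ans=85

Final answer: 85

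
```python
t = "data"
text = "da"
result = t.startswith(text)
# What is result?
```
Trace:
  t='data'
  t='data', text='da'
  t='data', text='da', result=True

Final answer: True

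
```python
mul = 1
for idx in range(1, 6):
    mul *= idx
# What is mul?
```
Trace:
  mul=1
  mul=1, idx=1
  mul=2, idx=2
  mul=6, idx=3
  mul=24, idx=4
  mul=120, idx=5

Final answer: 120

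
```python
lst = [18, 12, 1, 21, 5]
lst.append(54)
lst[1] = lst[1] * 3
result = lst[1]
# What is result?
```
Trace:
  lst=[18, 12, 1, 21, 5]
  lst=[18, 12, 1, 21, 5, 54]
  lst=[18, 36, 1, 21, 5, 54]
  lst=[18, 36, 1, 21, 5, 54], result=36

Final answer: 36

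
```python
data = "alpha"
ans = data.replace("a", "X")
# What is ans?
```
Trace:
  data='alpha'
  data='alpha', ans='XlphX'

Final answer: 'XlphX'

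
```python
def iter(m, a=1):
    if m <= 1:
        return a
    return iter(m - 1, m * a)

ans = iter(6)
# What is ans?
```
Call trace:
iter(m=6, a=1)
  iter(m=5, a=6)
    iter(m=4, a=30)
      iter(m=3, a=120)
        iter(m=2, a=360)
          iter(m=1, a=720)
          -> return 720
        -> return 720
      -> return 720
    -> return 720
  -> return 720
-> return 720

Final answer: 720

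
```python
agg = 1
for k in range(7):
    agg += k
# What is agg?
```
Trace:
  agg=1
  agg=1, k=0
  agg=2, k=1
  agg=4, k=2
  agg=7, k=3
  agg=11, k=4
  agg=16, k=5
  agg=22, k=6

Final answer: 22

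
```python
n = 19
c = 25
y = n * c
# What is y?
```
Trace:
  n=19
  n=19, c=25
  n=19, c=25, y=475

Final answer: 475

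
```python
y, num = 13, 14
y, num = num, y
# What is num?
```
Trace:
  y=13, num=14
  y=14, num=13

Final answer: 13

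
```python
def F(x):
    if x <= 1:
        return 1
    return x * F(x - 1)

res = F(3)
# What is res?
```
Call trace:
F(x=3)
  F(x=2)
    F(x=1)
    -> return 1
  -> return 2
-> return 6

Final answer: 6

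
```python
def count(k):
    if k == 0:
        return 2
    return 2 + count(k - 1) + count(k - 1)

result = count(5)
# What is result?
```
Call trace (a repeated sub-call is expanded the first time; later identical calls just restate its return value):
count(k=5)
  count(k=4)
    count(k=3)
      count(k=2)
        count(k=1)
          count(k=0)
          -> return 2
          count(k=0)
          -> return 2
        -> return 6
        count(k=1) -> return 6  (same call as traced above)
      -> return 14
      count(k=2) -> return 14  (same call as traced above)
    -> return 30
    count(k=3) -> return 30  (same call as traced above)
  -> return 62
  count(k=4) -> return 62  (same call as traced above)
-> return 126

Final answer: 126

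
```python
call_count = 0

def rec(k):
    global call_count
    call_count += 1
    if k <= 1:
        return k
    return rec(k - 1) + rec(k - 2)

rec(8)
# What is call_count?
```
Call trace (a repeated sub-call is expanded the first time; later identical calls just restate its return value):
rec(k=8)
  rec(k=7)
    rec(k=6)
      rec(k=5)
        rec(k=4)
          rec(k=3)
            rec(k=2)
              rec(k=1)
              -> return 1
              rec(k=0)
              -> return 0
            -> return 1
            rec(k=1)
            -> return 1
          -> return 2
          rec(k=2) -> return 1  (same call as traced above)
        -> return 3
        rec(k=3) -> return 2  (same call as traced above)
      -> return 5
      rec(k=4) -> return 3  (same call as traced above)
    -> return 8
    rec(k=5) -> return 5  (same call as traced above)
  -> return 13
  rec(k=6) -> return 8  (same call as traced above)
-> return 21

call_count is incremented once per call, so count the calls in each subtree. Let C(k) = number of calls made by rec(k).
C(0) = C(1) = 1 (base case, no recursion); C(k) = 1 + C(k - 1) + C(k - 2) otherwise.
C(2) = 1 + C(1) + C(0) = 1 + 1 + 1 = 3
C(3) = 1 + C(2) + C(1) = 1 + 3 + 1 = 5
C(4) = 1 + C(3) + C(2) = 1 + 5 + 3 = 9
C(5) = 1 + C(4) + C(3) = 1 + 9 + 5 = 15
C(6) = 1 + C(5) + C(4) = 1 + 15 + 9 = 25
C(7) = 1 + C(6) + C(5) = 1 + 25 + 15 = 41
C(8) = 1 + C(7) + C(6) = 1 + 41 + 25 = 67
call_count = C(8) = 67

Final answer: 67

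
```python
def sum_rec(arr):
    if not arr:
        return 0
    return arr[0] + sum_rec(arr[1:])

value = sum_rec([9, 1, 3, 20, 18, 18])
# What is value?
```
Call trace:
sum_rec(arr=[9, 1, 3, 20, 18, 18])
  sum_rec(arr=[1, 3, 20, 18, 18])
    sum_rec(arr=[3, 20, 18, 18])
      sum_rec(arr=[20, 18, 18])
        sum_rec(arr=[18, 18])
          sum_rec(arr=[18])
            sum_rec(arr=[])
            -> return 0
          -> return 18
        -> return 36
      -> return 56
    -> return 59
  -> return 60
-> return 69

Final answer: 69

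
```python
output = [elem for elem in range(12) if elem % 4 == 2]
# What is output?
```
Trace:
  elem=0
  elem=1
  elem=2
  elem=3
  elem=4
  elem=5
  elem=6
  elem=7
  elem=8
  elem=9
  elem=10
  elem=11
  output=[2, 6, 10]

Final answer: [2, 6, 10]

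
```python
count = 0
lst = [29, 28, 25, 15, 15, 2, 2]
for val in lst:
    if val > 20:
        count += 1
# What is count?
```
Trace:
  count=0
  count=1, val=29
  count=2, val=28
  count=3, val=25
  count=3, val=15
  count=3, val=15
  count=3, val=2
  count=3, val=2

Final answer: 3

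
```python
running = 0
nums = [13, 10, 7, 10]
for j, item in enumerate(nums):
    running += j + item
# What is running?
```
Trace:
  running=0
  running=13, j=0, item=13
  running=24, j=1, item=10
  running=33, j=2, item=7
  running=46, j=3, item=10

Final answer: 46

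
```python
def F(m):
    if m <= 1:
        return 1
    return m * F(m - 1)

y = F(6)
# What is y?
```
Call trace:
F(m=6)
  F(m=5)
    F(m=4)
      F(m=3)
        F(m=2)
          F(m=1)
          -> return 1
        -> return 2
      -> return 6
    -> return 24
  -> return 120
-> return 720

Final answer: 720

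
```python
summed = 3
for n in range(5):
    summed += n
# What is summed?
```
Trace:
  summed=3
  summed=3, n=0
  summed=4, n=1
  summed=6, n=2
  summed=9, n=3
  summed=13, n=4

Final answer: 13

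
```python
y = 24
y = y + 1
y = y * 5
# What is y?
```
Trace:
  y=24
  y=25
  y=125

Final answer: 125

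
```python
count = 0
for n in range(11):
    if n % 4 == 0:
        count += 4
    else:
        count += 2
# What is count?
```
Trace:
  count=0
  count=4, n=0
  count=6, n=1
  count=8, n=2
  count=10, n=3
  count=14, n=4
  count=16, n=5
  count=18, n=6
  count=20, n=7
  count=24, n=8
  count=26, n=9
  count=28, n=10

Final answer: 28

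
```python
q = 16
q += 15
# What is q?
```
Trace:
  q=16
  q=31

Final answer: 31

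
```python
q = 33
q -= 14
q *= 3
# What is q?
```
Trace:
  q=33
  q=19
  q=57

Final answer: 57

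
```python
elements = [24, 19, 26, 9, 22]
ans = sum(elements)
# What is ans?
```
Trace:
  elements=[24, 19, 26, 9, 22]
  elements=[24, 19, 26, 9, 22], ans=100

Final answer: 100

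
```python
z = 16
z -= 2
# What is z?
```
Trace:
  z=16
  z=14

Final answer: 14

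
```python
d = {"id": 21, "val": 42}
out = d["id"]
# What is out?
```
Trace:
  d={'id': 21, 'val': 42}
  d={'id': 21, 'val': 42}, out=21

Final answer: 21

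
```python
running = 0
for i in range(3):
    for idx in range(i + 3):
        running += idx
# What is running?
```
Trace:
  running=0
  running=0, i=0, idx=0
  running=1, i=0, idx=1
  running=3, i=0, idx=2
  running=3, i=1, idx=0
  running=4, i=1, idx=1
  running=6, i=1, idx=2
  running=9, i=1, idx=3
  running=9, i=2, idx=0
  running=10, i=2, idx=1
  running=12, i=2, idx=2
  running=15, i=2, idx=3
  running=19, i=2, idx=4

Final answer: 19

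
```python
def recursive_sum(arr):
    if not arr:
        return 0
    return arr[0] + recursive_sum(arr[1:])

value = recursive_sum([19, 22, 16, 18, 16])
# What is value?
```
Call trace:
recursive_sum(arr=[19, 22, 16, 18, 16])
  recursive_sum(arr=[22, 16, 18, 16])
    recursive_sum(arr=[16, 18, 16])
      recursive_sum(arr=[18, 16])
        recursive_sum(arr=[16])
          recursive_sum(arr=[])
          -> return 0
        -> return 16
      -> return 34
    -> return 50
  -> return 72
-> return 91

Final answer: 91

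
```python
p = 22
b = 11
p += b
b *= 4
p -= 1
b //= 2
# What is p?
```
Trace:
  p=22
  p=22, b=11
  p=33, b=11
  p=33, b=44
  p=32, b=44
  p=32, b=22

Final answer: 32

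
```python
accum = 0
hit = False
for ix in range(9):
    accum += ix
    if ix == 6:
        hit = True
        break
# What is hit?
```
Trace:
  accum=0
  accum=0, hit=False
  accum=0, hit=False, ix=0
  accum=1, hit=False, ix=1
  accum=3, hit=False, ix=2
  accum=6, hit=False, ix=3
  accum=10, hit=False, ix=4
  accum=15, hit=False, ix=5
  accum=21, hit=True, ix=6

Final answer: True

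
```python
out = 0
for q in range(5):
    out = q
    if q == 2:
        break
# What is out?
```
Trace:
  out=0
  out=0, q=0
  out=1, q=1
  out=2, q=2

Final answer: 2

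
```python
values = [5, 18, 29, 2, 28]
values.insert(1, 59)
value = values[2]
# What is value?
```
Trace:
  values=[5, 18, 29, 2, 28]
  values=[5, 59, 18, 29, 2, 28]
  values=[5, 59, 18, 29, 2, 28], value=18

Final answer: 18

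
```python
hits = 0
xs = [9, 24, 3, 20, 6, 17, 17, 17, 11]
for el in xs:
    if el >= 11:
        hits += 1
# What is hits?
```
Trace:
  hits=0
  hits=0, el=9
  hits=1, el=24
  hits=1, el=3
  hits=2, el=20
  hits=2, el=6
  hits=3, el=17
  hits=4, el=17
  hits=5, el=17
  hits=6, el=11

Final answer: 6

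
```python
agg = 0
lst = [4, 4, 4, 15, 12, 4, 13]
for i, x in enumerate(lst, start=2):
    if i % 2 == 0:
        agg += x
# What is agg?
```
Trace:
  agg=0
  agg=4, i=2, x=4
  agg=4, i=3, x=4
  agg=8, i=4, x=4
  agg=8, i=5, x=15
  agg=20, i=6, x=12
  agg=20, i=7, x=4
  agg=33, i=8, x=13

Final answer: 33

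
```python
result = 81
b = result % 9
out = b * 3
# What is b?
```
Trace:
  result=81
  result=81, b=0
  result=81, b=0, out=0

Final answer: 0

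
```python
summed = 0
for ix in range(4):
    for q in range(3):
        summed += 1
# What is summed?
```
Trace:
  summed=0
  summed=1, ix=0, q=0
  summed=2, ix=0, q=1
  summed=3, ix=0, q=2
  summed=4, ix=1, q=0
  summed=5, ix=1, q=1
  summed=6, ix=1, q=2
  summed=7, ix=2, q=0
  summed=8, ix=2, q=1
  summed=9, ix=2, q=2
  summed=10, ix=3, q=0
  summed=11, ix=3, q=1
  summed=12, ix=3, q=2

Final answer: 12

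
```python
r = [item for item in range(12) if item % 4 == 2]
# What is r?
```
Trace:
  item=0
  item=1
  item=2
  item=3
  item=4
  item=5
  item=6
  item=7
  item=8
  item=9
  item=10
  item=11
  r=[2, 6, 10]

Final answer: [2, 6, 10]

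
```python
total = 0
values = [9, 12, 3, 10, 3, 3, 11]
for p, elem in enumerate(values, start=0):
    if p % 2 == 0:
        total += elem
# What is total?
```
Trace:
  total=0
  total=9, p=0, elem=9
  total=9, p=1, elem=12
  total=12, p=2, elem=3
  total=12, p=3, elem=10
  total=15, p=4, elem=3
  total=15, p=5, elem=3
  total=26, p=6, elem=11

Final answer: 26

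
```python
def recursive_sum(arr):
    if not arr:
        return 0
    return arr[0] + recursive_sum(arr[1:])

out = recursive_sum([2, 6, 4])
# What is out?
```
Call trace:
recursive_sum(arr=[2, 6, 4])
  recursive_sum(arr=[6, 4])
    recursive_sum(arr=[4])
      recursive_sum(arr=[])
      -> return 0
    -> return 4
  -> return 10
-> return 12

Final answer: 12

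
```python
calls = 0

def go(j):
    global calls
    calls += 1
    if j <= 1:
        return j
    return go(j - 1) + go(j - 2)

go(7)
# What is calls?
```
Call trace (a repeated sub-call is expanded the first time; later identical calls just restate its return value):
go(j=7)
  go(j=6)
    go(j=5)
      go(j=4)
        go(j=3)
          go(j=2)
            go(j=1)
            -> return 1
            go(j=0)
            -> return 0
          -> return 1
          go(j=1)
          -> return 1
        -> return 2
        go(j=2) -> return 1  (same call as traced above)
      -> return 3
      go(j=3) -> return 2  (same call as traced above)
    -> return 5
    go(j=4) -> return 3  (same call as traced above)
  -> return 8
  go(j=5) -> return 5  (same call as traced above)
-> return 13

calls is incremented once per call, so count the calls in each subtree. Let C(j) = number of calls made by go(j).
C(0) = C(1) = 1 (base case, no recursion); C(j) = 1 + C(j - 1) + C(j - 2) otherwise.
C(2) = 1 + C(1) + C(0) = 1 + 1 + 1 = 3
C(3) = 1 + C(2) + C(1) = 1 + 3 + 1 = 5
C(4) = 1 + C(3) + C(2) = 1 + 5 + 3 = 9
C(5) = 1 + C(4) + C(3) = 1 + 9 + 5 = 15
C(6) = 1 + C(5) + C(4) = 1 + 15 + 9 = 25
C(7) = 1 + C(6) + C(5) = 1 + 25 + 15 = 41
calls = C(7) = 41

Final answer: 41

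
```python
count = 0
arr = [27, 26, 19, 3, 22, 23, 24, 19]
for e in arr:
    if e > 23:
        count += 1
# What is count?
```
Trace:
  count=0
  count=1, e=27
  count=2, e=26
  count=2, e=19
  count=2, e=3
  count=2, e=22
  count=2, e=23
  count=3, e=24
  count=3, e=19

Final answer: 3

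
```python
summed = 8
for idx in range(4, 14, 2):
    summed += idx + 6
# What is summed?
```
Trace:
  summed=8
  summed=18, idx=4
  summed=30, idx=6
  summed=44, idx=8
  summed=60, idx=10
  summed=78, idx=12

Final answer: 78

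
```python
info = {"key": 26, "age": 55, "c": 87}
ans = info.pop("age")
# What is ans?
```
Trace:
  info={'key': 26, 'age': 55, 'c': 87}
  info={'key': 26, 'c': 87}, ans=55

Final answer: 55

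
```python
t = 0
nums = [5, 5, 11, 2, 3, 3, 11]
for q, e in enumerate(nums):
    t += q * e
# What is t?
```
Trace:
  t=0
  t=0, q=0, e=5
  t=5, q=1, e=5
  t=27, q=2, e=11
  t=33, q=3, e=2
  t=45, q=4, e=3
  t=60, q=5, e=3
  t=126, q=6, e=11

Final answer: 126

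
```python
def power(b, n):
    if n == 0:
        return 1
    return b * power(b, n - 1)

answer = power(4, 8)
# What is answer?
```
Call trace:
power(b=4, n=8)
  power(b=4, n=7)
    power(b=4, n=6)
      power(b=4, n=5)
        power(b=4, n=4)
          power(b=4, n=3)
            power(b=4, n=2)
              power(b=4, n=1)
                power(b=4, n=0)
                -> return 1
              -> return 4
            -> return 16
          -> return 64
        -> return 256
      -> return 1024
    -> return 4096
  -> return 16384
-> return 65536

Final answer: 65536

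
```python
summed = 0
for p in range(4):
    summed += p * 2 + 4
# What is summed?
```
Trace:
  summed=0
  summed=4, p=0
  summed=10, p=1
  summed=18, p=2
  summed=28, p=3

Final answer: 28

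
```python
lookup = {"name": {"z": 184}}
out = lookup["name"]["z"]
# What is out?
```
Trace:
  lookup={'name': {'z': 184}}
  lookup={'name': {'z': 184}}, out=184

Final answer: 184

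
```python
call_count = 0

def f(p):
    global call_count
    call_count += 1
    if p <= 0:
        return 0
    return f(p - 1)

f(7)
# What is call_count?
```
Call trace:
f(p=7)
  f(p=6)
    f(p=5)
      f(p=4)
        f(p=3)
          f(p=2)
            f(p=1)
              f(p=0)
              -> return 0
            -> return 0
          -> return 0
        -> return 0
      -> return 0
    -> return 0
  -> return 0
-> return 0

call_count is incremented once per call. f is entered once for each p = 7, 6, 5, 4, 3, 2, 1, 0 (the p <= 0 call returns without recursing), i.e. 7 + 1 calls.
call_count = 8

Final answer: 8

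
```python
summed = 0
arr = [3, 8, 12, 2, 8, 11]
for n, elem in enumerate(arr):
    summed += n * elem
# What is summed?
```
Trace:
  summed=0
  summed=0, n=0, elem=3
  summed=8, n=1, elem=8
  summed=32, n=2, elem=12
  summed=38, n=3, elem=2
  summed=70, n=4, elem=8
  summed=125, n=5, elem=11

Final answer: 125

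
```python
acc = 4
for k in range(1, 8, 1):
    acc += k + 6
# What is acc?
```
Trace:
  acc=4
  acc=11, k=1
  acc=19, k=2
  acc=28, k=3
  acc=38, k=4
  acc=49, k=5
  acc=61, k=6
  acc=74, k=7

Final answer: 74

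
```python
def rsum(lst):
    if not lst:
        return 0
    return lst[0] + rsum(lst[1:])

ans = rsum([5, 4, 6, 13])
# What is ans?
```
Call trace:
rsum(lst=[5, 4, 6, 13])
  rsum(lst=[4, 6, 13])
    rsum(lst=[6, 13])
      rsum(lst=[13])
        rsum(lst=[])
        -> return 0
      -> return 13
    -> return 19
  -> return 23
-> return 28

Final answer: 28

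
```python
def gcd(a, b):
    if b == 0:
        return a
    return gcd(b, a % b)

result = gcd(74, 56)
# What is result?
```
Call trace:
gcd(a=74, b=56)
  gcd(a=56, b=18)
    gcd(a=18, b=2)
      gcd(a=2, b=0)
      -> return 2
    -> return 2
  -> return 2
-> return 2

Final answer: 2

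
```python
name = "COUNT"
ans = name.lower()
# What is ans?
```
Trace:
  name='COUNT'
  name='COUNT', ans='count'

Final answer: 'count'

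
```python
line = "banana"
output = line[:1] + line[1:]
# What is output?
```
Trace:
  line='banana'
  line='banana', output='banana'

Final answer: 'banana'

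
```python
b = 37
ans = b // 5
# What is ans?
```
Trace:
  b=37
  b=37, ans=7

Final answer: 7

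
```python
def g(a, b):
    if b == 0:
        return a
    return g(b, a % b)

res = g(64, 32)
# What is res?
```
Call trace:
g(a=64, b=32)
  g(a=32, b=0)
  -> return 32
-> return 32

Final answer: 32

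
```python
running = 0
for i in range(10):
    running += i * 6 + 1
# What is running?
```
Trace:
  running=0
  running=1, i=0
  running=8, i=1
  running=21, i=2
  running=40, i=3
  running=65, i=4
  running=96, i=5
  running=133, i=6
  running=176, i=7
  running=225, i=8
  running=280, i=9

Final answer: 280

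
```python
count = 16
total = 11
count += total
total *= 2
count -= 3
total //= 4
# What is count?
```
Trace:
  count=16
  count=16, total=11
  count=27, total=11
  count=27, total=22
  count=24, total=22
  count=24, total=5

Final answer: 24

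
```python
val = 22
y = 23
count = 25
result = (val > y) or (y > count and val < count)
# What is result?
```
Trace:
  val=22
  val=22, y=23
  val=22, y=23, count=25
  val=22, y=23, count=25, result=False

Final answer: False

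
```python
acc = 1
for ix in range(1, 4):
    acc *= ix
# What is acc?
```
Trace:
  acc=1
  acc=1, ix=1
  acc=2, ix=2
  acc=6, ix=3

Final answer: 6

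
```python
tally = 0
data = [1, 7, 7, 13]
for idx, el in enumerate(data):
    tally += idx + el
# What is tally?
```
Trace:
  tally=0
  tally=1, idx=0, el=1
  tally=9, idx=1, el=7
  tally=18, idx=2, el=7
  tally=34, idx=3, el=13

Final answer: 34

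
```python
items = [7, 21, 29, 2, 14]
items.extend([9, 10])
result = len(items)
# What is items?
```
Trace:
  items=[7, 21, 29, 2, 14]
  items=[7, 21, 29, 2, 14, 9, 10]
  items=[7, 21, 29, 2, 14, 9, 10], result=7

Final answer: [7, 21, 29, 2, 14, 9, 10]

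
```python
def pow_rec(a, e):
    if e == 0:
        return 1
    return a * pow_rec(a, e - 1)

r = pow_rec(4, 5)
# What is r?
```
Call trace:
pow_rec(a=4, e=5)
  pow_rec(a=4, e=4)
    pow_rec(a=4, e=3)
      pow_rec(a=4, e=2)
        pow_rec(a=4, e=1)
          pow_rec(a=4, e=0)
          -> return 1
        -> return 4
      -> return 16
    -> return 64
  -> return 256
-> return 1024

Final answer: 1024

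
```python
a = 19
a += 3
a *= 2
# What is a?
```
Trace:
  a=19
  a=22
  a=44

Final answer: 44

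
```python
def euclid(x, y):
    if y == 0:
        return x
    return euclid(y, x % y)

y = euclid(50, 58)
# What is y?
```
Call trace:
euclid(x=50, y=58)
  euclid(x=58, y=50)
    euclid(x=50, y=8)
      euclid(x=8, y=2)
        euclid(x=2, y=0)
        -> return 2
      -> return 2
    -> return 2
  -> return 2
-> return 2

Final answer: 2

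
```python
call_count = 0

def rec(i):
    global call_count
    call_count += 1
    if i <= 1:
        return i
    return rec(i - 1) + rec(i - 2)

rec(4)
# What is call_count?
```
Call trace (a repeated sub-call is expanded the first time; later identical calls just restate its return value):
rec(i=4)
  rec(i=3)
    rec(i=2)
      rec(i=1)
      -> return 1
      rec(i=0)
      -> return 0
    -> return 1
    rec(i=1)
    -> return 1
  -> return 2
  rec(i=2) -> return 1  (same call as traced above)
-> return 3

call_count is incremented once per call, so count the calls in each subtree. Let C(i) = number of calls made by rec(i).
C(0) = C(1) = 1 (base case, no recursion); C(i) = 1 + C(i - 1) + C(i - 2) otherwise.
C(2) = 1 + C(1) + C(0) = 1 + 1 + 1 = 3
C(3) = 1 + C(2) + C(1) = 1 + 3 + 1 = 5
C(4) = 1 + C(3) + C(2) = 1 + 5 + 3 = 9
call_count = C(4) = 9

Final answer: 9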